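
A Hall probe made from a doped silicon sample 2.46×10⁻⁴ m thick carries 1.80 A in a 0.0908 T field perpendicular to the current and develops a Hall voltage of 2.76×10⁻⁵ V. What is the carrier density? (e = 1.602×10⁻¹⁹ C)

From V_H = IB/(n e t), n = IB/(V_H e t).
n = (1.80)(0.0908)/((2.76×10⁻⁵)(1.602×10⁻¹⁹)(2.46×10⁻⁴)) ≈ 1.50×10²⁶ m⁻³.

n ≈ 1.50×10²⁶ m⁻³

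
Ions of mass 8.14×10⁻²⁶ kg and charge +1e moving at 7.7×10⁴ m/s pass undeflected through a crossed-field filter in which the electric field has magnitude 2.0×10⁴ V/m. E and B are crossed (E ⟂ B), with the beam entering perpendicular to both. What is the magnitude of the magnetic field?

Balance of forces in the selector: qE = qvB ⇒ B = E/v.
B = 2.0×10⁴/7.7×10⁴ = 0.26 T.

B = 0.26 T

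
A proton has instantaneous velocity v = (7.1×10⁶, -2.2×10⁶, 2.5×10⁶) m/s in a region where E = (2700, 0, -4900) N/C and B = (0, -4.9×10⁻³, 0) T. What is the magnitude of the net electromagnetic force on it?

|F| ≈ 6.79×10⁻¹⁵ N

v×B = (1.22×10⁴, 0, -3.48×10⁴) N/C.
E + v×B = (1.50×10⁴, 0, -3.97×10⁴) N/C.
F = q(E + v×B) = (1.602×10⁻¹⁹ C)·(1.50×10⁴, 0, -3.97×10⁴) = (2.39×10⁻¹⁵, 0, -6.36×10⁻¹⁵) N.
|F| = 6.79×10⁻¹⁵ N.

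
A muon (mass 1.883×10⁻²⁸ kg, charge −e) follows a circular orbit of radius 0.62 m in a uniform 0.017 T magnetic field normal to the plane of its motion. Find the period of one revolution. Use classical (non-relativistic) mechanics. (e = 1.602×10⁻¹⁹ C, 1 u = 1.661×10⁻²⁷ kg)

T ≈ 4.3×10⁻⁷ s

The cyclotron period depends only on m, q, B: T = 2πm/(|q|B).
T = 2π(1.883×10⁻²⁸)/((1.602×10⁻¹⁹)(0.017)) ≈ 4.3×10⁻⁷ s.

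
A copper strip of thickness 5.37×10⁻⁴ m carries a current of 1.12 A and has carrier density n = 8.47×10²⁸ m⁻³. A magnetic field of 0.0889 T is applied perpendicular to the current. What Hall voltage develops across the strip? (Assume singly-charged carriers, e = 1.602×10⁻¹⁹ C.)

V_H = IB/(n e t).
V_H = (1.12)(0.0889)/((8.47×10²⁸)(1.602×10⁻¹⁹)(5.37×10⁻⁴)) ≈ 1.37×10⁻⁸ V.

V_H ≈ 1.37×10⁻⁸ V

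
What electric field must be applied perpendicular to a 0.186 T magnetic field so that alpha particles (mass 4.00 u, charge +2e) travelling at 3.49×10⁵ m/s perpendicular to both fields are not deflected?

For straight-line motion qE = qvB, so E = vB.
E = 3.49×10⁵ × 0.186 = 6.49×10⁴ V/m.

E = 6.49×10⁴ V/m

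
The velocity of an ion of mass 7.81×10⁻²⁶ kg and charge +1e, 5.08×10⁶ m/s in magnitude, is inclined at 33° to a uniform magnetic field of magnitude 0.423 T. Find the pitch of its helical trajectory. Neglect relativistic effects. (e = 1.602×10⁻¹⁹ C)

v∥ = v cosθ = 5.08×10⁶·cos33° ≈ 4.260×10⁶ m/s.
T = 2πm/(|q|B) = 2π(7.81×10⁻²⁶)/((1.602×10⁻¹⁹)(0.423)) ≈ 7.241×10⁻⁶ s.
pitch = v∥ T = (4.260×10⁶)(7.241×10⁻⁶) ≈ 30.9 m.

p ≈ 30.9 m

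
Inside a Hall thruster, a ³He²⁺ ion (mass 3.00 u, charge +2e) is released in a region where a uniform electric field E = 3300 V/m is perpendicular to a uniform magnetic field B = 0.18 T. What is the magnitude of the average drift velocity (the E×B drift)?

v_d ≈ 1.8×10⁴ m/s

The steady drift has the magnetic force balancing the electric force, so v_d = E/B.
v_d = 3300/0.18 = 1.8×10⁴ m/s.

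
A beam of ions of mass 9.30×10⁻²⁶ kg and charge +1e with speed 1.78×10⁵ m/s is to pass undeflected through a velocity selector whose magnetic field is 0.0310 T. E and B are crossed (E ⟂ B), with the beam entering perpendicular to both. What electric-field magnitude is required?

E = 5520 V/m

For straight-line motion qE = qvB, so E = vB.
E = 1.78×10⁵ × 0.0310 = 5520 V/m.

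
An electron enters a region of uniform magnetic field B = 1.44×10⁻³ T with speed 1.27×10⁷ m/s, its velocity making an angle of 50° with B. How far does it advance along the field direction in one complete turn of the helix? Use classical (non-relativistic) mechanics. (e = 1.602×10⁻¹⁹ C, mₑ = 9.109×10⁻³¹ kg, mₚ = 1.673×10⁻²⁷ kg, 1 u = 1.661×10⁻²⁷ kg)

p ≈ 0.203 m

v∥ = v cosθ = 1.27×10⁷·cos50° ≈ 8.163×10⁶ m/s.
T = 2πm/(|q|B) = 2π(9.109×10⁻³¹)/((1.602×10⁻¹⁹)(1.44×10⁻³)) ≈ 2.481×10⁻⁸ s.
pitch = v∥ T = (8.163×10⁶)(2.481×10⁻⁸) ≈ 0.203 m.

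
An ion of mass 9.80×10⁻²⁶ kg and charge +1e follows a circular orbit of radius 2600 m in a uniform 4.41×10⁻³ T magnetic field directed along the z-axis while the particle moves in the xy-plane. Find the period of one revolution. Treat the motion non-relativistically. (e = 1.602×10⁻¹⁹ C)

The cyclotron period depends only on m, q, B: T = 2πm/(|q|B).
T = 2π(9.80×10⁻²⁶)/((1.602×10⁻¹⁹)(4.41×10⁻³)) ≈ 8.72×10⁻⁴ s.

T ≈ 8.72×10⁻⁴ s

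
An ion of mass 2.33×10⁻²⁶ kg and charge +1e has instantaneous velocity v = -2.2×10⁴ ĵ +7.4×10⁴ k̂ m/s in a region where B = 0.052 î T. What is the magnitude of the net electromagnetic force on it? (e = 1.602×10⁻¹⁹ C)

v×B = (0, 3850, 1140) N/C.
F = q v×B = (1.602×10⁻¹⁹ C)·(0, 3850, 1140) = (0, 6.16×10⁻¹⁶, 1.83×10⁻¹⁶) N.
|F| = 6.43×10⁻¹⁶ N.

|F| ≈ 6.43×10⁻¹⁶ N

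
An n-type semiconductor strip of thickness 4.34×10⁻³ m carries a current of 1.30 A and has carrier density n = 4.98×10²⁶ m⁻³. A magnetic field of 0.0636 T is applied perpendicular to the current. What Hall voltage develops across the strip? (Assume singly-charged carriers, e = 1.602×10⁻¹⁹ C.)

V_H ≈ 2.39×10⁻⁷ V

V_H = IB/(n e t).
V_H = (1.30)(0.0636)/((4.98×10²⁶)(1.602×10⁻¹⁹)(4.34×10⁻³)) ≈ 2.39×10⁻⁷ V.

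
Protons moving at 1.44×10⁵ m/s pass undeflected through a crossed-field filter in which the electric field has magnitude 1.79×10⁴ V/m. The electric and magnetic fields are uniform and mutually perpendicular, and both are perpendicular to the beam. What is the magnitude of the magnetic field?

B = 0.124 T

Balance of forces in the selector: qE = qvB ⇒ B = E/v.
B = 1.79×10⁴/1.44×10⁵ = 0.124 T.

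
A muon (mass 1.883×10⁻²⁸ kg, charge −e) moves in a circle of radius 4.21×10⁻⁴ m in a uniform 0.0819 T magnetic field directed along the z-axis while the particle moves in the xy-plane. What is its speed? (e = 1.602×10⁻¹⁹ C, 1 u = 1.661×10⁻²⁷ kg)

From |q|vB = mv²/r, v = |q|Br/m.
v = (1.602×10⁻¹⁹)(0.0819)(4.21×10⁻⁴)/1.883×10⁻²⁸ ≈ 2.93×10⁴ m/s.

v ≈ 2.93×10⁴ m/s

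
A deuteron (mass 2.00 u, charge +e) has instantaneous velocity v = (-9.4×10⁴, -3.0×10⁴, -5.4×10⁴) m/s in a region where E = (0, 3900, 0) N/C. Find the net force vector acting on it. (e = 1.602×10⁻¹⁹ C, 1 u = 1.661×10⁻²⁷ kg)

F ≈ (0, 6.25×10⁻¹⁶, 0) N

Only an electric field acts, so F = qE = (1.602×10⁻¹⁹ C)·(0, 3900, 0) = (0, 6.25×10⁻¹⁶, 0) N.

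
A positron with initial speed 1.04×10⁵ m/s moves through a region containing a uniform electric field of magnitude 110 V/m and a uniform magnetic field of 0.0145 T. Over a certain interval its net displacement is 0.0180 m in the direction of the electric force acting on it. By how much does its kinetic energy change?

ΔKE ≈ 3.17×10⁻¹⁹ J

The magnetic force is always ⟂ v and does no work; only the electric force changes KE.
ΔKE = F_E · d = |q|E d = (1.602×10⁻¹⁹)(110)(0.0180) ≈ 3.17×10⁻¹⁹ J.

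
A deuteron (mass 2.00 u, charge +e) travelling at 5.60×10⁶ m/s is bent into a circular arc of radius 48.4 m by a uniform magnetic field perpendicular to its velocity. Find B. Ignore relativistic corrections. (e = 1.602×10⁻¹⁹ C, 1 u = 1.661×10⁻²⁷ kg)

From |q|vB = mv²/r, B = mv/(|q|r).
B = (3.322×10⁻²⁷)(5.60×10⁶)/((1.602×10⁻¹⁹)(48.4)) ≈ 2.40×10⁻³ T.

B ≈ 2.40×10⁻³ T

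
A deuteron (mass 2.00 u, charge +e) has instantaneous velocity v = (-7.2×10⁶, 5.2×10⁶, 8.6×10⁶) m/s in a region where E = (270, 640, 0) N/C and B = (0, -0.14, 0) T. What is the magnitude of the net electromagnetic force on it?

v×B = (1.20×10⁶, 0, 1.01×10⁶) N/C.
E + v×B = (1.20×10⁶, 640, 1.01×10⁶) N/C.
F = q(E + v×B) = (1.602×10⁻¹⁹ C)·(1.20×10⁶, 640, 1.01×10⁶) = (1.93×10⁻¹³, 1.03×10⁻¹⁶, 1.61×10⁻¹³) N.
|F| = 2.52×10⁻¹³ N.

|F| ≈ 2.52×10⁻¹³ N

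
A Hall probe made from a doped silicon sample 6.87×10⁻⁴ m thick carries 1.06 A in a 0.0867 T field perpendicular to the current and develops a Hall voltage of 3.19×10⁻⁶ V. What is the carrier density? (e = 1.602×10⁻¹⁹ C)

From V_H = IB/(n e t), n = IB/(V_H e t).
n = (1.06)(0.0867)/((3.19×10⁻⁶)(1.602×10⁻¹⁹)(6.87×10⁻⁴)) ≈ 2.62×10²⁶ m⁻³.

n ≈ 2.62×10²⁶ m⁻³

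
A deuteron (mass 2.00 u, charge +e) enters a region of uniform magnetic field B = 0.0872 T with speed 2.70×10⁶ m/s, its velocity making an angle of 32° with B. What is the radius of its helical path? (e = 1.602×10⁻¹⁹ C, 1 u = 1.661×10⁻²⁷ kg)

r ≈ 0.340 m

v⊥ = v sinθ = 2.70×10⁶·sin32° ≈ 1.431×10⁶ m/s.
r = m v⊥/(|q|B) = (3.322×10⁻²⁷)(1.431×10⁶)/((1.602×10⁻¹⁹)(0.0872)) ≈ 0.340 m.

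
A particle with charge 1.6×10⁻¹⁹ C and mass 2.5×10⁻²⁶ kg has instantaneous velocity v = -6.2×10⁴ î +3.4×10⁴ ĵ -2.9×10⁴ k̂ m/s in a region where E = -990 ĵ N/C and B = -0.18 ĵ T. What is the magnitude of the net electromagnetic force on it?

|F| ≈ 1.98×10⁻¹⁵ N

v×B = (-5220, 0, 1.12×10⁴) N/C.
E + v×B = (-5220, -990, 1.12×10⁴) N/C.
F = q(E + v×B) = (1.6×10⁻¹⁹ C)·(-5220, -990, 1.12×10⁴) = (-8.35×10⁻¹⁶, -1.58×10⁻¹⁶, 1.79×10⁻¹⁵) N.
|F| = 1.98×10⁻¹⁵ N.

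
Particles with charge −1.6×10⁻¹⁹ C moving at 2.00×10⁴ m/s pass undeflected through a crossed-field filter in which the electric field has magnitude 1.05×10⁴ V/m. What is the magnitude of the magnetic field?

B = 0.525 T

Balance of forces in the selector: qE = qvB ⇒ B = E/v.
B = 1.05×10⁴/2.00×10⁴ = 0.525 T.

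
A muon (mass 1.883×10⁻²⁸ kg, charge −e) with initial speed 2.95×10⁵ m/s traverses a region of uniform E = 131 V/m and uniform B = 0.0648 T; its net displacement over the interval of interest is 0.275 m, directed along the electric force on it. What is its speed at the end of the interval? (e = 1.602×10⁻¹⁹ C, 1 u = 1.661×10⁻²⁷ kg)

v_f ≈ 3.85×10⁵ m/s

B does no work; ΔKE = |q|E d.
½mv_f² = ½mv₀² + |q|Ed = ½(1.883×10⁻²⁸)(2.95×10⁵)² + (1.602×10⁻¹⁹)(131)(0.275) ≈ 8.193×10⁻¹⁸ J + 5.771×10⁻¹⁸ J ≈ 1.396×10⁻¹⁷ J.
v_f = √(2·1.396×10⁻¹⁷/1.883×10⁻²⁸) ≈ 3.85×10⁵ m/s.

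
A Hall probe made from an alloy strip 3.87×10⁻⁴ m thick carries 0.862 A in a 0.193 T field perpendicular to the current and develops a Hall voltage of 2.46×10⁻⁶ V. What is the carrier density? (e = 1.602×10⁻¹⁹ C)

From V_H = IB/(n e t), n = IB/(V_H e t).
n = (0.862)(0.193)/((2.46×10⁻⁶)(1.602×10⁻¹⁹)(3.87×10⁻⁴)) ≈ 1.09×10²⁷ m⁻³.

n ≈ 1.09×10²⁷ m⁻³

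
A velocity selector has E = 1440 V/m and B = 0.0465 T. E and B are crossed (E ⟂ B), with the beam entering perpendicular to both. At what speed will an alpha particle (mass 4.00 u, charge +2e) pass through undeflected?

Zero net Lorentz force requires |qE| = |q v×B|, i.e. E = vB.
v = E/B = 1440/0.0465 = 3.10×10⁴ m/s.

v = 3.10×10⁴ m/s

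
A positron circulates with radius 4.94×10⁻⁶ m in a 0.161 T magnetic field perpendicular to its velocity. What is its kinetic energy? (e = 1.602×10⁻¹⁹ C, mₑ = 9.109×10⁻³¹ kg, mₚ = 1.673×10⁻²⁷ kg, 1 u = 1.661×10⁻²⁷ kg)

v = |q|Br/m, then KE = ½mv² = (qBr)²/(2m).
v = (1.602×10⁻¹⁹)(0.161)(4.94×10⁻⁶)/9.109×10⁻³¹ ≈ 1.399×10⁵ m/s.
KE = ½(9.109×10⁻³¹)(1.399×10⁵)² ≈ 8.91×10⁻²¹ J.

KE ≈ 8.91×10⁻²¹ J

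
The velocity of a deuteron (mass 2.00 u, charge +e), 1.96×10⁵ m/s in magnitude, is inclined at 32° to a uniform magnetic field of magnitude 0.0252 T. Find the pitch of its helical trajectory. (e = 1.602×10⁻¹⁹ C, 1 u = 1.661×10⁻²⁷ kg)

p ≈ 0.859 m

v∥ = v cosθ = 1.96×10⁵·cos32° ≈ 1.662×10⁵ m/s.
T = 2πm/(|q|B) = 2π(3.322×10⁻²⁷)/((1.602×10⁻¹⁹)(0.0252)) ≈ 5.170×10⁻⁶ s.
pitch = v∥ T = (1.662×10⁵)(5.170×10⁻⁶) ≈ 0.859 m.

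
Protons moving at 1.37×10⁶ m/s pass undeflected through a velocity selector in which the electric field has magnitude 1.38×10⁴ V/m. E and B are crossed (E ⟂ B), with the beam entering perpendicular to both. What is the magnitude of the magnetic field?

Balance of forces in the selector: qE = qvB ⇒ B = E/v.
B = 1.38×10⁴/1.37×10⁶ = 0.0101 T.

B = 0.0101 T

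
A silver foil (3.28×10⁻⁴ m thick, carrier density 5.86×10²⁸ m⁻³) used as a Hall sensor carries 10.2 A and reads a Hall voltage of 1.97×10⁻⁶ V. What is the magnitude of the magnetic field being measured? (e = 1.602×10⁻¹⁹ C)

B ≈ 0.595 T

From V_H = IB/(n e t), B = V_H n e t / I.
B = (1.97×10⁻⁶)(5.86×10²⁸)(1.602×10⁻¹⁹)(3.28×10⁻⁴)/10.2 ≈ 0.595 T.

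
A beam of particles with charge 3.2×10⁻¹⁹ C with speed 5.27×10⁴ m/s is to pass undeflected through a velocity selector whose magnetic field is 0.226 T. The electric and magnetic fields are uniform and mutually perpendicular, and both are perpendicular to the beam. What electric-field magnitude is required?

E = 1.19×10⁴ V/m

For straight-line motion qE = qvB, so E = vB.
E = 5.27×10⁴ × 0.226 = 1.19×10⁴ V/m.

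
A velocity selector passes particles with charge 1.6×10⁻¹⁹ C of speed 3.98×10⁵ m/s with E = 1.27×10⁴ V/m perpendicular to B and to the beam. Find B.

B = 0.0319 T

Balance of forces in the selector: qE = qvB ⇒ B = E/v.
B = 1.27×10⁴/3.98×10⁵ = 0.0319 T.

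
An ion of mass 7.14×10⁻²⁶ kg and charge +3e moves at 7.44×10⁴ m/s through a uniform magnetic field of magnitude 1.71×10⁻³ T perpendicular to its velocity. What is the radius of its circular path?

r ≈ 6.46 m

The magnetic force provides the centripetal force: |q|vB = mv²/r.
r = mv/(|q|B) = (7.14×10⁻²⁶)(7.44×10⁴)/((4.806×10⁻¹⁹)(1.71×10⁻³)) ≈ 6.46 m.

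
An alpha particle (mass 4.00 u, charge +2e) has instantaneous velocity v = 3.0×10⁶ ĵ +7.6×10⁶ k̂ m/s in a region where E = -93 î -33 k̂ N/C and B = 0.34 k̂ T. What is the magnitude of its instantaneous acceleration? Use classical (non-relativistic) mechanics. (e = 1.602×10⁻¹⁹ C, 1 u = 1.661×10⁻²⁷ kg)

|a| ≈ 4.92×10¹³ m/s²

v×B = (1.02×10⁶, 0, 0) N/C.
E + v×B = (1.02×10⁶, 0, -33.0) N/C.
F = q(E + v×B) = (3.204×10⁻¹⁹ C)·(1.02×10⁶, 0, -33.0) = (3.27×10⁻¹³, 0, -1.06×10⁻¹⁷) N.
|a| = |F|/m = 3.268×10⁻¹³/6.644×10⁻²⁷ ≈ 4.92×10¹³ m/s².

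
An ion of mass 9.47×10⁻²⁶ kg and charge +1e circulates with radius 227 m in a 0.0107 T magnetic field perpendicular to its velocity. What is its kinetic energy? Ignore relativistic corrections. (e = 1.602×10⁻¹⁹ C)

v = |q|Br/m, then KE = ½mv² = (qBr)²/(2m).
v = (1.602×10⁻¹⁹)(0.0107)(227)/9.47×10⁻²⁶ ≈ 4.109×10⁶ m/s.
KE = ½(9.47×10⁻²⁶)(4.109×10⁶)² ≈ 7.99×10⁻¹³ J.

KE ≈ 7.99×10⁻¹³ J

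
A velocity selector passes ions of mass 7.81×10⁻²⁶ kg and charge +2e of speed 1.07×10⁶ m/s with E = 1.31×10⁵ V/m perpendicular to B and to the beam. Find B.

B = 0.122 T

Balance of forces in the selector: qE = qvB ⇒ B = E/v.
B = 1.31×10⁵/1.07×10⁶ = 0.122 T.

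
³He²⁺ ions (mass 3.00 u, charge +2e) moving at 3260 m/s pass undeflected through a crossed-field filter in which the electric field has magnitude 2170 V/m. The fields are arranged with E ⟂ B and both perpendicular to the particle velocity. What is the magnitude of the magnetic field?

B = 0.666 T

Balance of forces in the selector: qE = qvB ⇒ B = E/v.
B = 2170/3260 = 0.666 T.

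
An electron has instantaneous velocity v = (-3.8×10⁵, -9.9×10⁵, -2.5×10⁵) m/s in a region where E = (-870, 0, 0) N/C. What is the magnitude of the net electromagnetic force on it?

|F| ≈ 1.39×10⁻¹⁶ N

Only an electric field acts, so F = qE = (−1.602×10⁻¹⁹ C)·(-870, 0, 0) = (1.39×10⁻¹⁶, 0, 0) N.
|F| = 1.39×10⁻¹⁶ N.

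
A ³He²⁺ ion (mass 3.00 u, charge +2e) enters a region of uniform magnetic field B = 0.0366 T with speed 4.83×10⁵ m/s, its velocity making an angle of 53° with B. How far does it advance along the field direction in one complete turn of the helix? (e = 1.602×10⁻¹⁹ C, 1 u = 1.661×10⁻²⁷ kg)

p ≈ 0.776 m

v∥ = v cosθ = 4.83×10⁵·cos53° ≈ 2.907×10⁵ m/s.
T = 2πm/(|q|B) = 2π(4.983×10⁻²⁷)/((3.204×10⁻¹⁹)(0.0366)) ≈ 2.670×10⁻⁶ s.
pitch = v∥ T = (2.907×10⁵)(2.670×10⁻⁶) ≈ 0.776 m.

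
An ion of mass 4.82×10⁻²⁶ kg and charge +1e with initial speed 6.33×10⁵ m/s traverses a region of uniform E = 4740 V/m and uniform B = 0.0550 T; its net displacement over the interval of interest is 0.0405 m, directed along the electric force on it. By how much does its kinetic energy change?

ΔKE ≈ 3.08×10⁻¹⁷ J

The magnetic force is always ⟂ v and does no work; only the electric force changes KE.
ΔKE = F_E · d = |q|E d = (1.602×10⁻¹⁹)(4740)(0.0405) ≈ 3.08×10⁻¹⁷ J.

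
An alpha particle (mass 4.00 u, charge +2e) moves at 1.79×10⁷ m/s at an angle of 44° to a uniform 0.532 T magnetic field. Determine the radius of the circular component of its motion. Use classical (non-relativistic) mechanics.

v⊥ = v sinθ = 1.79×10⁷·sin44° ≈ 1.243×10⁷ m/s.
r = m v⊥/(|q|B) = (6.644×10⁻²⁷)(1.243×10⁷)/((3.204×10⁻¹⁹)(0.532)) ≈ 0.485 m.

r ≈ 0.485 m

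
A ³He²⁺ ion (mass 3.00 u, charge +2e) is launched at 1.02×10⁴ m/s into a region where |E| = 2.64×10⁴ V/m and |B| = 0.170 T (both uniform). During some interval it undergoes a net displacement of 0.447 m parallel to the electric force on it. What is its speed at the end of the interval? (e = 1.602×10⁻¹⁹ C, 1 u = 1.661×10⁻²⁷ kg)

v_f ≈ 1.23×10⁶ m/s

B does no work; ΔKE = |q|E d.
½mv_f² = ½mv₀² + |q|Ed = ½(4.983×10⁻²⁷)(1.02×10⁴)² + (3.204×10⁻¹⁹)(2.64×10⁴)(0.447) ≈ 2.592×10⁻¹⁹ J + 3.781×10⁻¹⁵ J ≈ 3.781×10⁻¹⁵ J.
v_f = √(2·3.781×10⁻¹⁵/4.983×10⁻²⁷) ≈ 1.23×10⁶ m/s.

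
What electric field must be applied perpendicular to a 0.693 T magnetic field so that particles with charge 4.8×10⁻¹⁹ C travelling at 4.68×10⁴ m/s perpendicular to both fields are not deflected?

E = 3.24×10⁴ V/m

For straight-line motion qE = qvB, so E = vB.
E = 4.68×10⁴ × 0.693 = 3.24×10⁴ V/m.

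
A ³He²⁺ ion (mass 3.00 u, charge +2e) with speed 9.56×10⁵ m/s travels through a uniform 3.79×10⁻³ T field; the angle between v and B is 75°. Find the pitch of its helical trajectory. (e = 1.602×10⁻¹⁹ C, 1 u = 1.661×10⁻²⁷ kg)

p ≈ 6.38 m

v∥ = v cosθ = 9.56×10⁵·cos75° ≈ 2.474×10⁵ m/s.
T = 2πm/(|q|B) = 2π(4.983×10⁻²⁷)/((3.204×10⁻¹⁹)(3.79×10⁻³)) ≈ 2.578×10⁻⁵ s.
pitch = v∥ T = (2.474×10⁵)(2.578×10⁻⁵) ≈ 6.38 m.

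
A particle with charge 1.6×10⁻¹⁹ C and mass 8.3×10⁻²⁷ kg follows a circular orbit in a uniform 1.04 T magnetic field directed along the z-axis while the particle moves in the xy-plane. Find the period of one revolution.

T ≈ 3.13×10⁻⁷ s

The cyclotron period depends only on m, q, B: T = 2πm/(|q|B).
T = 2π(8.3×10⁻²⁷)/((1.6×10⁻¹⁹)(1.04)) ≈ 3.13×10⁻⁷ s.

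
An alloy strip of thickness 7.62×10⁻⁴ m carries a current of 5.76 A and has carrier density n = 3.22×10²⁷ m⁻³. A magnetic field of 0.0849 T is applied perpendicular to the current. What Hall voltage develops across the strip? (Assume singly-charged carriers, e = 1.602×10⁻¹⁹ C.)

V_H = IB/(n e t).
V_H = (5.76)(0.0849)/((3.22×10²⁷)(1.602×10⁻¹⁹)(7.62×10⁻⁴)) ≈ 1.24×10⁻⁶ V.

V_H ≈ 1.24×10⁻⁶ V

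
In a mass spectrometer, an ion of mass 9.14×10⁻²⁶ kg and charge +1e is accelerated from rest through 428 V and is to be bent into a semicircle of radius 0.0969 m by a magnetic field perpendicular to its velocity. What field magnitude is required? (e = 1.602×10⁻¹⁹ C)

B ≈ 0.228 T

v = √(2|q|V/m) = √(2·1.602×10⁻¹⁹·428/9.14×10⁻²⁶) ≈ 3.873×10⁴ m/s.
B = mv/(|q|r) = (9.14×10⁻²⁶)(3.873×10⁴)/((1.602×10⁻¹⁹)(0.0969)) ≈ 0.228 T.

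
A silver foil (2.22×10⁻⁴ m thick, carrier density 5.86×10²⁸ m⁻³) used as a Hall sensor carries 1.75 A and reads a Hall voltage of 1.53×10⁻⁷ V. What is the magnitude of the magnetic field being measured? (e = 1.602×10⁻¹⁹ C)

From V_H = IB/(n e t), B = V_H n e t / I.
B = (1.53×10⁻⁷)(5.86×10²⁸)(1.602×10⁻¹⁹)(2.22×10⁻⁴)/1.75 ≈ 0.182 T.

B ≈ 0.182 T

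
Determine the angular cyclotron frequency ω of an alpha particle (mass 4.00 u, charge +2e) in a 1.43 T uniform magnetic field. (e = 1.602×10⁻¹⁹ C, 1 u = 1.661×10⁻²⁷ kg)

ω = |q|B/m.
ω = (3.204×10⁻¹⁹)(1.43)/6.644×10⁻²⁷ ≈ 6.90×10⁷ rad/s.

ω ≈ 6.90×10⁷ rad/s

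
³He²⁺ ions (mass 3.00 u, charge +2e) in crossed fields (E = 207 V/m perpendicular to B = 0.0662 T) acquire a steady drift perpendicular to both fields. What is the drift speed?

In crossed fields the guiding centre drifts at v_d = |E×B|/B² = E/B, independent of charge and mass.
v_d = 207/0.0662 = 3130 m/s.

v_d ≈ 3130 m/s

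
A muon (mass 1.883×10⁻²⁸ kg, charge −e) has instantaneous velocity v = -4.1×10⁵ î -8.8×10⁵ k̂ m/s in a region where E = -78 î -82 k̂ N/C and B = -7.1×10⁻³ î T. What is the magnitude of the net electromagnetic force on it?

v×B = (0, 6250, 0) N/C.
E + v×B = (-78.0, 6250, -82.0) N/C.
F = q(E + v×B) = (−1.602×10⁻¹⁹ C)·(-78.0, 6250, -82.0) = (1.25×10⁻¹⁷, -1.00×10⁻¹⁵, 1.31×10⁻¹⁷) N.
|F| = 1.00×10⁻¹⁵ N.

|F| ≈ 1.00×10⁻¹⁵ N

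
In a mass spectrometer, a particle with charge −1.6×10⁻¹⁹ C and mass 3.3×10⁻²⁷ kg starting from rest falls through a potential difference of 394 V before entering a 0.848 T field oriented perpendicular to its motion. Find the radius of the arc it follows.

r ≈ 4.75×10⁻³ m

Acceleration: |q|V = ½mv² ⇒ v = √(2|q|V/m) = √(2·1.6×10⁻¹⁹·394/3.3×10⁻²⁷) ≈ 1.955×10⁵ m/s.
In the field: r = mv/(|q|B) = (3.3×10⁻²⁷)(1.955×10⁵)/((1.6×10⁻¹⁹)(0.848)) ≈ 4.75×10⁻³ m.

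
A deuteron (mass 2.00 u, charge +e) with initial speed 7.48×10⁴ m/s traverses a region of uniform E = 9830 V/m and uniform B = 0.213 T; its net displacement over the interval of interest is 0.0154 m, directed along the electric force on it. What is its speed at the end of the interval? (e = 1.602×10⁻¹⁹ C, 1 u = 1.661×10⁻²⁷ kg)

v_f ≈ 1.42×10⁵ m/s

B does no work; ΔKE = |q|E d.
½mv_f² = ½mv₀² + |q|Ed = ½(3.322×10⁻²⁷)(7.48×10⁴)² + (1.602×10⁻¹⁹)(9830)(0.0154) ≈ 9.293×10⁻¹⁸ J + 2.425×10⁻¹⁷ J ≈ 3.354×10⁻¹⁷ J.
v_f = √(2·3.354×10⁻¹⁷/3.322×10⁻²⁷) ≈ 1.42×10⁵ m/s.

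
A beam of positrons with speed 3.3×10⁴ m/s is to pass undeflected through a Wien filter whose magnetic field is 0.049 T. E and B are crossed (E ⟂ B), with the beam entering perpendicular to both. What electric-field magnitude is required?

For straight-line motion qE = qvB, so E = vB.
E = 3.3×10⁴ × 0.049 = 1600 V/m.

E = 1600 V/m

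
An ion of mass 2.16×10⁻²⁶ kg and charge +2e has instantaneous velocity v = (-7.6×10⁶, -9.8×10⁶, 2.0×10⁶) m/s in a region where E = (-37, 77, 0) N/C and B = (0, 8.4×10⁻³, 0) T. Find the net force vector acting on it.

v×B = (-1.68×10⁴, 0, -6.38×10⁴) N/C.
E + v×B = (-1.68×10⁴, 77.0, -6.38×10⁴) N/C.
F = q(E + v×B) = (3.204×10⁻¹⁹ C)·(-1.68×10⁴, 77.0, -6.38×10⁴) = (-5.39×10⁻¹⁵, 2.47×10⁻¹⁷, -2.05×10⁻¹⁴) N.

F ≈ (-5.39×10⁻¹⁵, 2.47×10⁻¹⁷, -2.05×10⁻¹⁴) N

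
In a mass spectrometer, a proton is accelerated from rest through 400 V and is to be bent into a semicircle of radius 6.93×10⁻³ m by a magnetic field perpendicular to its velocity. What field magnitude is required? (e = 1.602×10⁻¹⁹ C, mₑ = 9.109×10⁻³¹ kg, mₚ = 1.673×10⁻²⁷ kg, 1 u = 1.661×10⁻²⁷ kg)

B ≈ 0.417 T

v = √(2|q|V/m) = √(2·1.602×10⁻¹⁹·400/1.673×10⁻²⁷) ≈ 2.768×10⁵ m/s.
B = mv/(|q|r) = (1.673×10⁻²⁷)(2.768×10⁵)/((1.602×10⁻¹⁹)(6.93×10⁻³)) ≈ 0.417 T.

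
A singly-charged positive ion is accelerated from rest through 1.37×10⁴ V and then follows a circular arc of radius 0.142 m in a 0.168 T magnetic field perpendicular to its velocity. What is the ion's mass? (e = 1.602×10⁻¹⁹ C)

Combine |q|V = ½mv² and r = mv/(|q|B): eliminate v to get m = qB²r²/(2V).
m = (1.602×10⁻¹⁹)(0.168)²(0.142)²/(2·1.37×10⁴) ≈ 3.33×10⁻²⁷ kg.

m ≈ 3.33×10⁻²⁷ kg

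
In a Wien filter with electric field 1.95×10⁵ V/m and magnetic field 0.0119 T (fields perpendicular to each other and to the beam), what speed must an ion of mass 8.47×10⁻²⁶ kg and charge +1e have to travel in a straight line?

v = 1.64×10⁷ m/s

Straight-line motion ⇒ electric and magnetic forces cancel, so E = vB.
v = E/B = 1.95×10⁵/0.0119 = 1.64×10⁷ m/s.
The result is independent of the particle's charge and mass.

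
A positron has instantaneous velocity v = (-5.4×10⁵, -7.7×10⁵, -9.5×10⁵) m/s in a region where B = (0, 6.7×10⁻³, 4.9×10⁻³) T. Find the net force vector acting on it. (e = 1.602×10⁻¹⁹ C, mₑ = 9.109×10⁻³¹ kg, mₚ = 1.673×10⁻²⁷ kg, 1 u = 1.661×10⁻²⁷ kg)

F ≈ (4.15×10⁻¹⁶, 4.24×10⁻¹⁶, -5.80×10⁻¹⁶) N

v×B = (2590, 2650, -3620) N/C.
F = q v×B = (1.602×10⁻¹⁹ C)·(2590, 2650, -3620) = (4.15×10⁻¹⁶, 4.24×10⁻¹⁶, -5.80×10⁻¹⁶) N.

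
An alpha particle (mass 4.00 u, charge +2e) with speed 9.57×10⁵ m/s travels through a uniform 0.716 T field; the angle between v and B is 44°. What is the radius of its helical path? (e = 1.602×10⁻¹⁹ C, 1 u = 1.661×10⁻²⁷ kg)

r ≈ 0.0193 m

v⊥ = v sinθ = 9.57×10⁵·sin44° ≈ 6.648×10⁵ m/s.
r = m v⊥/(|q|B) = (6.644×10⁻²⁷)(6.648×10⁵)/((3.204×10⁻¹⁹)(0.716)) ≈ 0.0193 m.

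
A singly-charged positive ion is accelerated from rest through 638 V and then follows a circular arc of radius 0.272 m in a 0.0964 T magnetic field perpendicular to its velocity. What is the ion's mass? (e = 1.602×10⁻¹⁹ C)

m ≈ 8.63×10⁻²⁶ kg

Combine |q|V = ½mv² and r = mv/(|q|B): eliminate v to get m = qB²r²/(2V).
m = (1.602×10⁻¹⁹)(0.0964)²(0.272)²/(2·638) ≈ 8.63×10⁻²⁶ kg.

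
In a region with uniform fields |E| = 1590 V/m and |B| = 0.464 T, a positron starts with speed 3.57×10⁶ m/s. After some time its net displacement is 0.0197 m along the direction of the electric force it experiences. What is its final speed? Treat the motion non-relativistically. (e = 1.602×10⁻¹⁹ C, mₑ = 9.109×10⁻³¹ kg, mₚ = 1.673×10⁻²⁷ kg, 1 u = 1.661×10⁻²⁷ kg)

v_f ≈ 4.87×10⁶ m/s

B does no work; ΔKE = |q|E d.
½mv_f² = ½mv₀² + |q|Ed = ½(9.109×10⁻³¹)(3.57×10⁶)² + (1.602×10⁻¹⁹)(1590)(0.0197) ≈ 5.805×10⁻¹⁸ J + 5.018×10⁻¹⁸ J ≈ 1.082×10⁻¹⁷ J.
v_f = √(2·1.082×10⁻¹⁷/9.109×10⁻³¹) ≈ 4.87×10⁶ m/s.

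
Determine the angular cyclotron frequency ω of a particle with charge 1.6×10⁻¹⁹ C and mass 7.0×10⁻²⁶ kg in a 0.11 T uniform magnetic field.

ω ≈ 2.5×10⁵ rad/s

ω = |q|B/m.
ω = (1.6×10⁻¹⁹)(0.11)/7.0×10⁻²⁶ ≈ 2.5×10⁵ rad/s.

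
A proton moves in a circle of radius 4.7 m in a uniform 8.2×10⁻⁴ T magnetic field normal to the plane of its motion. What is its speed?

From |q|vB = mv²/r, v = |q|Br/m.
v = (1.602×10⁻¹⁹)(8.2×10⁻⁴)(4.7)/1.673×10⁻²⁷ ≈ 3.7×10⁵ m/s.

v ≈ 3.7×10⁵ m/s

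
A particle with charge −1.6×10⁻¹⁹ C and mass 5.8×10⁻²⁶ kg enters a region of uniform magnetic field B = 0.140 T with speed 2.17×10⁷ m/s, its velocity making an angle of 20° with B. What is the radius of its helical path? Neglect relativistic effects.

v⊥ = v sinθ = 2.17×10⁷·sin20° ≈ 7.422×10⁶ m/s.
r = m v⊥/(|q|B) = (5.8×10⁻²⁶)(7.422×10⁶)/((1.6×10⁻¹⁹)(0.140)) ≈ 19.2 m.

r ≈ 19.2 m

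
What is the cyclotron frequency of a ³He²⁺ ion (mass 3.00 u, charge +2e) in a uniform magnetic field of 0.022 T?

f = |q|B/(2πm).
f = (3.204×10⁻¹⁹)(0.022)/(2π·4.983×10⁻²⁷) ≈ 2.3×10⁵ Hz.

f ≈ 2.3×10⁵ Hz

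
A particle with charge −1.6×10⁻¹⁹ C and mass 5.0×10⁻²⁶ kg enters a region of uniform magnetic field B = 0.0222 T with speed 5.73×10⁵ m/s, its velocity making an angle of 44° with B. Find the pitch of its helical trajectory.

p ≈ 36.5 m

v∥ = v cosθ = 5.73×10⁵·cos44° ≈ 4.122×10⁵ m/s.
T = 2πm/(|q|B) = 2π(5.0×10⁻²⁶)/((1.6×10⁻¹⁹)(0.0222)) ≈ 8.845×10⁻⁵ s.
pitch = v∥ T = (4.122×10⁵)(8.845×10⁻⁵) ≈ 36.5 m.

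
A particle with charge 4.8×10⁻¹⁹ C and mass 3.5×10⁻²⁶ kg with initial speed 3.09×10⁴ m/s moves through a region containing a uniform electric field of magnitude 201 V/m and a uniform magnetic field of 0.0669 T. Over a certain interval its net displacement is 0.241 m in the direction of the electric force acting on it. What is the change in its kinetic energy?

ΔKE ≈ 2.33×10⁻¹⁷ J

The magnetic force is always ⟂ v and does no work; only the electric force changes KE.
ΔKE = F_E · d = |q|E d = (4.8×10⁻¹⁹)(201)(0.241) ≈ 2.33×10⁻¹⁷ J.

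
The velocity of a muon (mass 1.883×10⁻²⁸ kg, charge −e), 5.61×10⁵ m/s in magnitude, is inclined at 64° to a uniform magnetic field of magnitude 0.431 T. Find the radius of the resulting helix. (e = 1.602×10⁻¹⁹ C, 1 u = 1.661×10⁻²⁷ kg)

v⊥ = v sinθ = 5.61×10⁵·sin64° ≈ 5.042×10⁵ m/s.
r = m v⊥/(|q|B) = (1.883×10⁻²⁸)(5.042×10⁵)/((1.602×10⁻¹⁹)(0.431)) ≈ 1.38×10⁻³ m.

r ≈ 1.38×10⁻³ m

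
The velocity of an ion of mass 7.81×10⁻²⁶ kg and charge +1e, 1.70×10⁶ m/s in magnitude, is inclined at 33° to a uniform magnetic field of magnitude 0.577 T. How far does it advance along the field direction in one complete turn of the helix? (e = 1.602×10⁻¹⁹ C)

p ≈ 7.57 m

v∥ = v cosθ = 1.70×10⁶·cos33° ≈ 1.426×10⁶ m/s.
T = 2πm/(|q|B) = 2π(7.81×10⁻²⁶)/((1.602×10⁻¹⁹)(0.577)) ≈ 5.309×10⁻⁶ s.
pitch = v∥ T = (1.426×10⁶)(5.309×10⁻⁶) ≈ 7.57 m.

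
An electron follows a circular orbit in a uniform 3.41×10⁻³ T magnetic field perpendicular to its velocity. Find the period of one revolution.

The cyclotron period depends only on m, q, B: T = 2πm/(|q|B).
T = 2π(9.109×10⁻³¹)/((1.602×10⁻¹⁹)(3.41×10⁻³)) ≈ 1.05×10⁻⁸ s.

T ≈ 1.05×10⁻⁸ s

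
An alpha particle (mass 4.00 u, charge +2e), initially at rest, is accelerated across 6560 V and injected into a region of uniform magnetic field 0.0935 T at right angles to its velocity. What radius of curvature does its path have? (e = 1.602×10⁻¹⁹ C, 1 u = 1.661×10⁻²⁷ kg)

Acceleration: |q|V = ½mv² ⇒ v = √(2|q|V/m) = √(2·3.204×10⁻¹⁹·6560/6.644×10⁻²⁷) ≈ 7.954×10⁵ m/s.
In the field: r = mv/(|q|B) = (6.644×10⁻²⁷)(7.954×10⁵)/((3.204×10⁻¹⁹)(0.0935)) ≈ 0.176 m.

r ≈ 0.176 m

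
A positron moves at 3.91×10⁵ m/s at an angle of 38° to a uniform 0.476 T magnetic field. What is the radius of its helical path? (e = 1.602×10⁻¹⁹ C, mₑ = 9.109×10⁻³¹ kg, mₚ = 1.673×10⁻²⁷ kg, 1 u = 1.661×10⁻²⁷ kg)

r ≈ 2.88×10⁻⁶ m

v⊥ = v sinθ = 3.91×10⁵·sin38° ≈ 2.407×10⁵ m/s.
r = m v⊥/(|q|B) = (9.109×10⁻³¹)(2.407×10⁵)/((1.602×10⁻¹⁹)(0.476)) ≈ 2.88×10⁻⁶ m.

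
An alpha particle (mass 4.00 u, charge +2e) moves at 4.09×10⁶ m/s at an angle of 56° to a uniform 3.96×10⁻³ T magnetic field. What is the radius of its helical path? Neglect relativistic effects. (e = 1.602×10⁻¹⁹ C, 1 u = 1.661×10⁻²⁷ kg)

r ≈ 17.8 m

v⊥ = v sinθ = 4.09×10⁶·sin56° ≈ 3.391×10⁶ m/s.
r = m v⊥/(|q|B) = (6.644×10⁻²⁷)(3.391×10⁶)/((3.204×10⁻¹⁹)(3.96×10⁻³)) ≈ 17.8 m.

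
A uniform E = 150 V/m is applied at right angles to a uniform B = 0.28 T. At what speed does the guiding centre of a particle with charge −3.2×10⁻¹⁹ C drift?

v_d ≈ 540 m/s

The steady drift has the magnetic force balancing the electric force, so v_d = E/B.
v_d = 150/0.28 = 540 m/s.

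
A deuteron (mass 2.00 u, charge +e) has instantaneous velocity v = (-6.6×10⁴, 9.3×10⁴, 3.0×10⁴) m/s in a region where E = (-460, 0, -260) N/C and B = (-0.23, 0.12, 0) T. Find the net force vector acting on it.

F ≈ (-6.50×10⁻¹⁶, -1.11×10⁻¹⁵, 2.12×10⁻¹⁵) N

v×B = (-3600, -6900, 1.35×10⁴) N/C.
E + v×B = (-4060, -6900, 1.32×10⁴) N/C.
F = q(E + v×B) = (1.602×10⁻¹⁹ C)·(-4060, -6900, 1.32×10⁴) = (-6.50×10⁻¹⁶, -1.11×10⁻¹⁵, 2.12×10⁻¹⁵) N.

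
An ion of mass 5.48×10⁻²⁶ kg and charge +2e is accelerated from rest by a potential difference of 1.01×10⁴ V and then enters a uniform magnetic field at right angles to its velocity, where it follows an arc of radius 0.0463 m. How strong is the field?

B ≈ 1.27 T

v = √(2|q|V/m) = √(2·3.204×10⁻¹⁹·1.01×10⁴/5.48×10⁻²⁶) ≈ 3.437×10⁵ m/s.
B = mv/(|q|r) = (5.48×10⁻²⁶)(3.437×10⁵)/((3.204×10⁻¹⁹)(0.0463)) ≈ 1.27 T.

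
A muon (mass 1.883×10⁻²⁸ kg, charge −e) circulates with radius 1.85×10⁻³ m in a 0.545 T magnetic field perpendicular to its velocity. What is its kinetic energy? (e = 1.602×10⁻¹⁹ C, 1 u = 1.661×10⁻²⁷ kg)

v = |q|Br/m, then KE = ½mv² = (qBr)²/(2m).
v = (1.602×10⁻¹⁹)(0.545)(1.85×10⁻³)/1.883×10⁻²⁸ ≈ 8.578×10⁵ m/s.
KE = ½(1.883×10⁻²⁸)(8.578×10⁵)² ≈ 6.93×10⁻¹⁷ J = 432 eV.

KE ≈ 432 eV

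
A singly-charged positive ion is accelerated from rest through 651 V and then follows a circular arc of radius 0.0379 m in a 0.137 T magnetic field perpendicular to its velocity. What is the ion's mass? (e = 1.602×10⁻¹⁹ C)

m ≈ 3.32×10⁻²⁷ kg

Combine |q|V = ½mv² and r = mv/(|q|B): eliminate v to get m = qB²r²/(2V).
m = (1.602×10⁻¹⁹)(0.137)²(0.0379)²/(2·651) ≈ 3.32×10⁻²⁷ kg.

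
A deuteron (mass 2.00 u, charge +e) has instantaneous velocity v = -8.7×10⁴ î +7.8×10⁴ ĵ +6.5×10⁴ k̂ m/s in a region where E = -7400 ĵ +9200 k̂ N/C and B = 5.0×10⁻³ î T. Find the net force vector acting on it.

v×B = (0, 325, -390) N/C.
E + v×B = (0, -7080, 8810) N/C.
F = q(E + v×B) = (1.602×10⁻¹⁹ C)·(0, -7080, 8810) = (0, -1.13×10⁻¹⁵, 1.41×10⁻¹⁵) N.

F ≈ (0, -1.13×10⁻¹⁵, 1.41×10⁻¹⁵) N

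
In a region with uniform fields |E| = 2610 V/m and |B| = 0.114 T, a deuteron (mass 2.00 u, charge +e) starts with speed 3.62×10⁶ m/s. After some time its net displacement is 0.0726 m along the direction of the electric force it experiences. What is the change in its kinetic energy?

The magnetic force is always ⟂ v and does no work; only the electric force changes KE.
ΔKE = F_E · d = |q|E d = (1.602×10⁻¹⁹)(2610)(0.0726) ≈ 3.04×10⁻¹⁷ J.

ΔKE ≈ 3.04×10⁻¹⁷ J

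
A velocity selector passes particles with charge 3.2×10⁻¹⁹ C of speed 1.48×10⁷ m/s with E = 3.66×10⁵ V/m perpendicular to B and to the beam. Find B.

Balance of forces in the selector: qE = qvB ⇒ B = E/v.
B = 3.66×10⁵/1.48×10⁷ = 0.0247 T.

B = 0.0247 T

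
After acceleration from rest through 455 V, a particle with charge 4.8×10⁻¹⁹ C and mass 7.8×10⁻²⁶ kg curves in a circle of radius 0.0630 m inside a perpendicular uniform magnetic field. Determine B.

B ≈ 0.193 T

v = √(2|q|V/m) = √(2·4.8×10⁻¹⁹·455/7.8×10⁻²⁶) ≈ 7.483×10⁴ m/s.
B = mv/(|q|r) = (7.8×10⁻²⁶)(7.483×10⁴)/((4.8×10⁻¹⁹)(0.0630)) ≈ 0.193 T.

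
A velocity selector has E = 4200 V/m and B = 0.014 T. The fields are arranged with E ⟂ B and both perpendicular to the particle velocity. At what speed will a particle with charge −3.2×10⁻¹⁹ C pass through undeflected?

v = 3.0×10⁵ m/s

Zero net Lorentz force requires |qE| = |q v×B|, i.e. E = vB.
v = E/B = 4200/0.014 = 3.0×10⁵ m/s.
The result is independent of the particle's charge and mass.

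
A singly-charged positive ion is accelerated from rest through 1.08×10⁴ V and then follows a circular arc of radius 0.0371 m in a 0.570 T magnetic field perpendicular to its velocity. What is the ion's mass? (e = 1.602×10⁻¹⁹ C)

Combine |q|V = ½mv² and r = mv/(|q|B): eliminate v to get m = qB²r²/(2V).
m = (1.602×10⁻¹⁹)(0.570)²(0.0371)²/(2·1.08×10⁴) ≈ 3.32×10⁻²⁷ kg.

m ≈ 3.32×10⁻²⁷ kg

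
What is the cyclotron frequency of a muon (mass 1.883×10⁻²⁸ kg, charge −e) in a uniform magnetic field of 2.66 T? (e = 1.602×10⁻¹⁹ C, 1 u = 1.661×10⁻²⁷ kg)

f ≈ 3.60×10⁸ Hz

f = |q|B/(2πm).
f = (1.602×10⁻¹⁹)(2.66)/(2π·1.883×10⁻²⁸) ≈ 3.60×10⁸ Hz.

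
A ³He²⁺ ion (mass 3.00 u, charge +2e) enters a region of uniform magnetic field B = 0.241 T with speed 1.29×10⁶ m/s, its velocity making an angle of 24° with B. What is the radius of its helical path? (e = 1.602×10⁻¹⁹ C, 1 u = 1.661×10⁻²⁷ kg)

v⊥ = v sinθ = 1.29×10⁶·sin24° ≈ 5.247×10⁵ m/s.
r = m v⊥/(|q|B) = (4.983×10⁻²⁷)(5.247×10⁵)/((3.204×10⁻¹⁹)(0.241)) ≈ 0.0339 m.

r ≈ 0.0339 m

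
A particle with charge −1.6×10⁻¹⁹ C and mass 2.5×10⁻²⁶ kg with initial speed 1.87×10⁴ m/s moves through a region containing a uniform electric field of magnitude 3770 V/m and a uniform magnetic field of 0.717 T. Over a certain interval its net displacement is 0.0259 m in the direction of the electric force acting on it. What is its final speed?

B does no work; ΔKE = |q|E d.
½mv_f² = ½mv₀² + |q|Ed = ½(2.5×10⁻²⁶)(1.87×10⁴)² + (1.6×10⁻¹⁹)(3770)(0.0259) ≈ 4.371×10⁻¹⁸ J + 1.562×10⁻¹⁷ J ≈ 1.999×10⁻¹⁷ J.
v_f = √(2·1.999×10⁻¹⁷/2.5×10⁻²⁶) ≈ 4.00×10⁴ m/s.

v_f ≈ 4.00×10⁴ m/s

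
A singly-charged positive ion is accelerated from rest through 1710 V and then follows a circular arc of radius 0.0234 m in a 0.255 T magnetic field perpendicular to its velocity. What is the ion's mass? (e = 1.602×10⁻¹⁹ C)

Combine |q|V = ½mv² and r = mv/(|q|B): eliminate v to get m = qB²r²/(2V).
m = (1.602×10⁻¹⁹)(0.255)²(0.0234)²/(2·1710) ≈ 1.67×10⁻²⁷ kg.

m ≈ 1.67×10⁻²⁷ kg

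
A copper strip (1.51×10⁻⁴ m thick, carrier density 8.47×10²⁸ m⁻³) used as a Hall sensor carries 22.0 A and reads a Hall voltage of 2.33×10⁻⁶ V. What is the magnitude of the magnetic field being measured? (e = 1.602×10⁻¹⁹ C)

B ≈ 0.217 T

From V_H = IB/(n e t), B = V_H n e t / I.
B = (2.33×10⁻⁶)(8.47×10²⁸)(1.602×10⁻¹⁹)(1.51×10⁻⁴)/22.0 ≈ 0.217 T.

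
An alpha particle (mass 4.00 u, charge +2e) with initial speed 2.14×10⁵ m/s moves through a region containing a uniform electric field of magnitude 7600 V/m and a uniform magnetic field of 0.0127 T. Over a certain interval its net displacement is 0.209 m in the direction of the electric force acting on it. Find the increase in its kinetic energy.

The magnetic force is always ⟂ v and does no work; only the electric force changes KE.
ΔKE = F_E · d = |q|E d = (3.204×10⁻¹⁹)(7600)(0.209) ≈ 5.09×10⁻¹⁶ J.

ΔKE ≈ 5.09×10⁻¹⁶ J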